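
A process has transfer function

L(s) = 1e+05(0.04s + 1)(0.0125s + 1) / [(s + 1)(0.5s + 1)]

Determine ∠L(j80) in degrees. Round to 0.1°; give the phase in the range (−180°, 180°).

-60.2°

At ω = 80 rad/s:
zero (1 + j80·0.04) = 1 + j3.2 → |·| ≈ 3.3526, ∠ ≈ 72.65°
zero (1 + j80·0.0125) = 1 + j1 → |·| ≈ 1.4142, ∠ ≈ 45.00°
pole (1 + j80·1) = 1 + j80 → |·| ≈ 80.006, ∠ ≈ 89.28°
pole (1 + j80·0.5) = 1 + j40 → |·| ≈ 40.012, ∠ ≈ 88.57°
∠L = (72.65° + 45.00°) − (89.28° + 88.57°) = -60.20°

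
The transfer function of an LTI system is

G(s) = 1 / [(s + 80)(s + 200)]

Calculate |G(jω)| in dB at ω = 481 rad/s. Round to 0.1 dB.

-108.1 dB

At s = jω = j481:
pole (s+80): 80 + j481 → |·| = √(80²+481²) = √237761 ≈ 487.61, ∠ = arctan(481/80) ≈ 80.56°
pole (s+200): 200 + j481 → |·| = √(200²+481²) = √271361 ≈ 520.92, ∠ = arctan(481/200) ≈ 67.42°
|G| = 1 / 2.5401e+05 ≈ 3.9369e-06
Gain = 20 log₁₀(3.9369e-06) ≈ -108.10 dB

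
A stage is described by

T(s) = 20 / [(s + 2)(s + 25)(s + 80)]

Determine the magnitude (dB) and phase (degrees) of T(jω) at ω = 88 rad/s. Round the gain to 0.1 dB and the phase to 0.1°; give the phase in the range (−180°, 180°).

-93.6 dB, 149.4°

At s = jω = j88:
pole (s+2): 2 + j88 → |·| = √(2²+88²) = √7748 ≈ 88.023, ∠ = arctan(88/2) ≈ 88.70°
pole (s+25): 25 + j88 → |·| = √(25²+88²) = √8369 ≈ 91.482, ∠ = arctan(88/25) ≈ 74.14°
pole (s+80): 80 + j88 → |·| = √(80²+88²) = √14144 ≈ 118.93, ∠ = arctan(88/80) ≈ 47.73°
|T| = 20 / 9.5769e+05 ≈ 2.0884e-05
Gain = 20 log₁₀(2.0884e-05) ≈ -93.60 dB
∠T = 0.00° − 210.57° = -210.57° ≡ 149.43° (principal value)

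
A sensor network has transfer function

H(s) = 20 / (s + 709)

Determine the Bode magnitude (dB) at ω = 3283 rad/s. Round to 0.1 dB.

-44.5 dB

Substitute s = j3283:
Numerator: 20 = 20 + j0
Denominator: (j3283) + 709 = 709 + j3283
|N| = √(20² + 0²) ≈ 20, ∠N ≈ 0.00°
|D| = √(709² + 3283²) ≈ 3358.7, ∠D ≈ 77.81°
|H| = 20 / 3358.7 ≈ 0.0059547
Gain = 20 log₁₀(0.0059547) ≈ -44.50 dB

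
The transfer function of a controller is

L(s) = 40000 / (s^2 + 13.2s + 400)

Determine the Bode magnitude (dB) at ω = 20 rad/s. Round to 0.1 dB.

At s = jω = j20:
quadratic: (j20)² + 13.2·j20 + 400 = 0 + j264 → |·| ≈ 264, ∠ ≈ 90.00°
|L| = 40000 / 264 ≈ 151.52
Gain = 20 log₁₀(151.52) ≈ 43.61 dB

43.6 dB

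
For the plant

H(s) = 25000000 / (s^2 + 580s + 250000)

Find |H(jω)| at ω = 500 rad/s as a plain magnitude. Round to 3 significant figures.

86.2

At s = jω = j500:
quadratic: (j500)² + 580·j500 + 250000 = 0 + j290000 → |·| ≈ 2.9e+05, ∠ ≈ 90.00°
|H| = 25000000 / 2.9e+05 ≈ 86.207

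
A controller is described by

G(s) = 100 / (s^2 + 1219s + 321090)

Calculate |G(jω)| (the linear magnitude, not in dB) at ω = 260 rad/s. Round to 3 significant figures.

0.000246

Substitute s = j260:
Numerator: 100 = 100 + j0
Denominator: (j260)^2 + 1219(j260) + 321090 = 253490 + j316940
|N| = √(100² + 0²) ≈ 100, ∠N ≈ 0.00°
|D| = √(253490² + 316940²) ≈ 4.0584e+05, ∠D ≈ 51.35°
|G| = 100 / 4.0584e+05 ≈ 0.0002464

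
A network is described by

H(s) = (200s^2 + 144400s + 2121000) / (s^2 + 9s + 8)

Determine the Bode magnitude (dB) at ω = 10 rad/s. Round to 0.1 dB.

Substitute s = j10:
Numerator: 200(j10)^2 + 144400(j10) + 2121000 = 2101000 + j1444000
Denominator: (j10)^2 + 9(j10) + 8 = -92 + j90
|N| = √(2101000² + 1444000²) ≈ 2.5494e+06, ∠N ≈ 34.50°
|D| = √(92² + 90²) ≈ 128.7, ∠D ≈ 135.63°
|H| = 2.5494e+06 / 128.7 ≈ 19809
Gain = 20 log₁₀(19809) ≈ 85.94 dB

85.9 dB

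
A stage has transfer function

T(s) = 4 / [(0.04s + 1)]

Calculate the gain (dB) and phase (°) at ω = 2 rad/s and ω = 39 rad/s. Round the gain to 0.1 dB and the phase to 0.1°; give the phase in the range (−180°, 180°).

ω = 2: 12.0 dB, -4.6°; ω = 39: 6.7 dB, -57.3°

At ω = 2 rad/s:
pole (1 + j2·0.04) = 1 + j0.08 → |·| ≈ 1.0032, ∠ ≈ 4.57°
|T| = 4 · 1 / (1.0032) ≈ 3.9872
Gain = 20 log₁₀(3.9872) ≈ 12.01 dB
∠T = (0°) − (4.57°) = -4.57°

At ω = 39 rad/s:
pole (1 + j39·0.04) = 1 + j1.56 → |·| ≈ 1.853, ∠ ≈ 57.34°
|T| = 4 · 1 / (1.853) ≈ 2.1587
Gain = 20 log₁₀(2.1587) ≈ 6.68 dB
∠T = (0°) − (57.34°) = -57.34°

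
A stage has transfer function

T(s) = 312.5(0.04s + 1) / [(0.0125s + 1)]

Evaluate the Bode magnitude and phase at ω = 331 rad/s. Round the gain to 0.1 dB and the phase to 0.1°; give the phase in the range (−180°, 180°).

59.8 dB, 9.3°

At ω = 331 rad/s:
zero (1 + j331·0.04) = 1 + j13.24 → |·| ≈ 13.278, ∠ ≈ 85.68°
pole (1 + j331·0.0125) = 1 + j4.1375 → |·| ≈ 4.2566, ∠ ≈ 76.41°
|T| = 312.5 · 13.278 / (4.2566) ≈ 974.81
Gain = 20 log₁₀(974.81) ≈ 59.78 dB
∠T = (85.68°) − (76.41°) = 9.27°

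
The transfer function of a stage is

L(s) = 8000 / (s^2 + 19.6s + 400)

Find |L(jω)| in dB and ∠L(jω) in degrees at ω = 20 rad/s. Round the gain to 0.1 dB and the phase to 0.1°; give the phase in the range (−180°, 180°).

At s = jω = j20:
quadratic: (j20)² + 19.6·j20 + 400 = 0 + j392 → |·| ≈ 392, ∠ ≈ 90.00°
|L| = 8000 / 392 ≈ 20.408
Gain = 20 log₁₀(20.408) ≈ 26.20 dB
∠L = 0.00° − 90.00° = -90.00°

26.2 dB, -90.0°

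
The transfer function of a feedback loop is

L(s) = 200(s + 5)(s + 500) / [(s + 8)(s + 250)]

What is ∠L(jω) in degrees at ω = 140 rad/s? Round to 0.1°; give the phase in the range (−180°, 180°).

-12.4°

At s = jω = j140:
zero (s+5): 5 + j140 → |·| = √(5²+140²) = √19625 ≈ 140.09, ∠ = arctan(140/5) ≈ 87.95°
zero (s+500): 500 + j140 → |·| = √(500²+140²) = √269600 ≈ 519.23, ∠ = arctan(140/500) ≈ 15.64°
pole (s+8): 8 + j140 → |·| = √(8²+140²) = √19664 ≈ 140.23, ∠ = arctan(140/8) ≈ 86.73°
pole (s+250): 250 + j140 → |·| = √(250²+140²) = √82100 ≈ 286.53, ∠ = arctan(140/250) ≈ 29.25°
∠L = 103.59° − 115.98° = -12.39°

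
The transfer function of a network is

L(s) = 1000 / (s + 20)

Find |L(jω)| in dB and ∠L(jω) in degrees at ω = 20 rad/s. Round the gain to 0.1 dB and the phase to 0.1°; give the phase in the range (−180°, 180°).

Substitute s = j20:
Numerator: 1000 = 1000 + j0
Denominator: (j20) + 20 = 20 + j20
|N| = √(1000² + 0²) ≈ 1000, ∠N ≈ 0.00°
|D| = √(20² + 20²) ≈ 28.284, ∠D ≈ 45.00°
|L| = 1000 / 28.284 ≈ 35.356
Gain = 20 log₁₀(35.356) ≈ 30.97 dB
∠L = 0.00° − 45.00° = -45.00°

31.0 dB, -45.0°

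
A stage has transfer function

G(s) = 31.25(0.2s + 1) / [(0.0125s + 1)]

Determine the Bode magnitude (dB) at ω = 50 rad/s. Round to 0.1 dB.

At ω = 50 rad/s:
zero (1 + j50·0.2) = 1 + j10 → |·| ≈ 10.05, ∠ ≈ 84.29°
pole (1 + j50·0.0125) = 1 + j0.625 → |·| ≈ 1.1792, ∠ ≈ 32.01°
|G| = 31.25 · 10.05 / (1.1792) ≈ 266.34
Gain = 20 log₁₀(266.34) ≈ 48.51 dB

48.5 dB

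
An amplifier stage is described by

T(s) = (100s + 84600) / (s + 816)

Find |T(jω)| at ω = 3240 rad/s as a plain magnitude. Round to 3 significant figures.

100

Substitute s = j3240:
Numerator: 100(j3240) + 84600 = 84600 + j324000
Denominator: (j3240) + 816 = 816 + j3240
|N| = √(84600² + 324000²) ≈ 3.3486e+05, ∠N ≈ 75.37°
|D| = √(816² + 3240²) ≈ 3341.2, ∠D ≈ 75.86°
|T| = 3.3486e+05 / 3341.2 ≈ 100.22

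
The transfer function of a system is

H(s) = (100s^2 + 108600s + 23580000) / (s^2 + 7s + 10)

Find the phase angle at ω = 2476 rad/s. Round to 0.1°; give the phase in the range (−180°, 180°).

Substitute s = j2476:
Numerator: 100(j2476)^2 + 108600(j2476) + 23580000 = -589477600 + j268893600
Denominator: (j2476)^2 + 7(j2476) + 10 = -6130566 + j17332
|N| = √(589477600² + 268893600²) ≈ 6.4791e+08, ∠N ≈ 155.48°
|D| = √(6130566² + 17332²) ≈ 6.1306e+06, ∠D ≈ 179.84°
∠H = 155.48° − 179.84° = -24.36°

-24.4°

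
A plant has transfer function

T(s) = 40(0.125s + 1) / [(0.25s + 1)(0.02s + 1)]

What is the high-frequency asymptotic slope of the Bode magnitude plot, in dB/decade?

Each pole contributes −20 dB/decade at high frequency; each zero contributes +20 dB/decade.
Net: 1 zero(s) − 2 pole(s) → -20 dB/decade.

-20 dB/decade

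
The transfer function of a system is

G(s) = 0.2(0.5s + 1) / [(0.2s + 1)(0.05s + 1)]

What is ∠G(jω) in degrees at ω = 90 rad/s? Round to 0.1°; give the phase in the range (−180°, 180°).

At ω = 90 rad/s:
zero (1 + j90·0.5) = 1 + j45 → |·| ≈ 45.011, ∠ ≈ 88.73°
pole (1 + j90·0.2) = 1 + j18 → |·| ≈ 18.028, ∠ ≈ 86.82°
pole (1 + j90·0.05) = 1 + j4.5 → |·| ≈ 4.6098, ∠ ≈ 77.47°
∠G = (88.73°) − (86.82° + 77.47°) = -75.56°

-75.6°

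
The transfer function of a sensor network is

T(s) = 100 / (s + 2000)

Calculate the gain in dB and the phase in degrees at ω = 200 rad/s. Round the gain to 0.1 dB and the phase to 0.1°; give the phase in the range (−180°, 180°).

At s = jω = j200:
pole (s+2000): 2000 + j200 → |·| = √(2000²+200²) = √4040000 ≈ 2010, ∠ = arctan(200/2000) ≈ 5.71°
|T| = 100 / 2010 ≈ 0.049751
Gain = 20 log₁₀(0.049751) ≈ -26.06 dB
∠T = 0.00° − 5.71° = -5.71°

-26.1 dB, -5.7°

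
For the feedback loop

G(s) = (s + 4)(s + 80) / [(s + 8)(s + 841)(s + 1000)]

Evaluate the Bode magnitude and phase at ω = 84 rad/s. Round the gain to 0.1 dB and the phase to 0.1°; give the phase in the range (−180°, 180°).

At s = jω = j84:
zero (s+4): 4 + j84 → |·| = √(4²+84²) = √7072 ≈ 84.095, ∠ = arctan(84/4) ≈ 87.27°
zero (s+80): 80 + j84 → |·| = √(80²+84²) = √13456 ≈ 116, ∠ = arctan(84/80) ≈ 46.40°
pole (s+8): 8 + j84 → |·| = √(8²+84²) = √7120 ≈ 84.38, ∠ = arctan(84/8) ≈ 84.56°
pole (s+841): 841 + j84 → |·| = √(841²+84²) = √714337 ≈ 845.18, ∠ = arctan(84/841) ≈ 5.70°
pole (s+1000): 1000 + j84 → |·| = √(1000²+84²) = √1007056 ≈ 1003.5, ∠ = arctan(84/1000) ≈ 4.80°
|G| = 1 · 9755 / 7.1566e+07 ≈ 0.00013631
Gain = 20 log₁₀(0.00013631) ≈ -77.31 dB
∠G = 133.67° − 95.06° = 38.61°

-77.3 dB, 38.6°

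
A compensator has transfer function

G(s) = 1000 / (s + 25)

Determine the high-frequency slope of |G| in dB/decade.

Each pole contributes −20 dB/decade at high frequency; each zero contributes +20 dB/decade.
Net: 0 zero(s) − 1 pole(s) → -20 dB/decade.

-20 dB/decade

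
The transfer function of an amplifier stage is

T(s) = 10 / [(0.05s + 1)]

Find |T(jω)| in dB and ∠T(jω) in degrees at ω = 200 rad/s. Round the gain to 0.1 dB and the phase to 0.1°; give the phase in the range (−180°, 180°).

-0.0 dB, -84.3°

At ω = 200 rad/s:
pole (1 + j200·0.05) = 1 + j10 → |·| ≈ 10.05, ∠ ≈ 84.29°
|T| = 10 · 1 / (10.05) ≈ 0.99502
Gain = 20 log₁₀(0.99502) ≈ -0.04 dB
∠T = (0°) − (84.29°) = -84.29°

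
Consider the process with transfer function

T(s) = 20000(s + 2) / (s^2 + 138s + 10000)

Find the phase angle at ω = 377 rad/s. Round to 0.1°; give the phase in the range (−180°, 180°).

-68.8°

At s = jω = j377:
zero (s+2): 2 + j377 → |·| = √(2²+377²) = √142133 ≈ 377.01, ∠ = arctan(377/2) ≈ 89.70°
quadratic: (j377)² + 138·j377 + 10000 = -132129 + j52026 → |·| ≈ 1.42e+05, ∠ ≈ 158.51°
∠T = 89.70° − 158.51° = -68.81°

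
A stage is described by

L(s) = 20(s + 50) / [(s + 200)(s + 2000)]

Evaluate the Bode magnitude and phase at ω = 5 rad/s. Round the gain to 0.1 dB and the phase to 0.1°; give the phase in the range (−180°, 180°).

At s = jω = j5:
zero (s+50): 50 + j5 → |·| = √(50²+5²) = √2525 ≈ 50.249, ∠ = arctan(5/50) ≈ 5.71°
pole (s+200): 200 + j5 → |·| = √(200²+5²) = √40025 ≈ 200.06, ∠ = arctan(5/200) ≈ 1.43°
pole (s+2000): 2000 + j5 → |·| = √(2000²+5²) = √4000025 ≈ 2000, ∠ = arctan(5/2000) ≈ 0.14°
|L| = 20 · 50.249 / 4.0012e+05 ≈ 0.0025117
Gain = 20 log₁₀(0.0025117) ≈ -52.00 dB
∠L = 5.71° − 1.57° = 4.14°

-52.0 dB, 4.1°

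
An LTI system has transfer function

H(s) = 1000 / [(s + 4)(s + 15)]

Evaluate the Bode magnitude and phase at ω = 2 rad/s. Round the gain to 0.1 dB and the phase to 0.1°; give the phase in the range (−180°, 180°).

23.4 dB, -34.2°

At s = jω = j2:
pole (s+4): 4 + j2 → |·| = √(4²+2²) = √20 ≈ 4.4721, ∠ = arctan(2/4) ≈ 26.57°
pole (s+15): 15 + j2 → |·| = √(15²+2²) = √229 ≈ 15.133, ∠ = arctan(2/15) ≈ 7.59°
|H| = 1000 / 67.676 ≈ 14.776
Gain = 20 log₁₀(14.776) ≈ 23.39 dB
∠H = 0.00° − 34.16° = -34.16°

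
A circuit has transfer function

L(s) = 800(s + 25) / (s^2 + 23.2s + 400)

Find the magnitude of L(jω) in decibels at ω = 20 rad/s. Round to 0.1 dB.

At s = jω = j20:
zero (s+25): 25 + j20 → |·| = √(25²+20²) = √1025 ≈ 32.016, ∠ = arctan(20/25) ≈ 38.66°
quadratic: (j20)² + 23.2·j20 + 400 = 0 + j464 → |·| ≈ 464, ∠ ≈ 90.00°
|L| = 800 · 32.016 / 464 ≈ 55.2
Gain = 20 log₁₀(55.2) ≈ 34.84 dB

34.8 dB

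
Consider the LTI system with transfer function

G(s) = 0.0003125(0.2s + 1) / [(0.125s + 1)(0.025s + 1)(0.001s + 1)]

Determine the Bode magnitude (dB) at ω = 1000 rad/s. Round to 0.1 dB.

-97.0 dB

At ω = 1000 rad/s:
zero (1 + j1000·0.2) = 1 + j200 → |·| ≈ 200, ∠ ≈ 89.71°
pole (1 + j1000·0.125) = 1 + j125 → |·| ≈ 125, ∠ ≈ 89.54°
pole (1 + j1000·0.025) = 1 + j25 → |·| ≈ 25.02, ∠ ≈ 87.71°
pole (1 + j1000·0.001) = 1 + j1 → |·| ≈ 1.4142, ∠ ≈ 45.00°
|G| = 0.0003125 · 200 / (125 · 25.02 · 1.4142) ≈ 1.4131e-05
Gain = 20 log₁₀(1.4131e-05) ≈ -97.00 dB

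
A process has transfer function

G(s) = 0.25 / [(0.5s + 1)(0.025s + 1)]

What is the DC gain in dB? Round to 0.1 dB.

-12.0 dB

G(0) = 0.25 · 1 / 1 = 0.25
20 log₁₀(0.25) ≈ -12.04 dB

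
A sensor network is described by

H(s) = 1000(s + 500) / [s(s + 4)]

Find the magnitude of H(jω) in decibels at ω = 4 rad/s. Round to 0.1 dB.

At s = jω = j4:
zero (s+500): 500 + j4 → |·| = √(500²+4²) = √250016 ≈ 500.02, ∠ = arctan(4/500) ≈ 0.46°
pole (s+4): 4 + j4 → |·| = √(4²+4²) = √32 ≈ 5.6569, ∠ = arctan(4/4) ≈ 45.00°
pole at origin: |s| = 4, ∠ = 90.00° (in denominator)
|H| = 1000 · 500.02 / 22.628 ≈ 22097
Gain = 20 log₁₀(22097) ≈ 86.89 dB

86.9 dB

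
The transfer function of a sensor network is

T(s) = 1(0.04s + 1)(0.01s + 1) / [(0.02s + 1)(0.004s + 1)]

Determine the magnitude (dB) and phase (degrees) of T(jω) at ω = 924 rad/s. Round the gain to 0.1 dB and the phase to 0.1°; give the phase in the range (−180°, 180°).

13.7 dB, 10.5°

At ω = 924 rad/s:
zero (1 + j924·0.04) = 1 + j36.96 → |·| ≈ 36.974, ∠ ≈ 88.45°
zero (1 + j924·0.01) = 1 + j9.24 → |·| ≈ 9.294, ∠ ≈ 83.82°
pole (1 + j924·0.02) = 1 + j18.48 → |·| ≈ 18.507, ∠ ≈ 86.90°
pole (1 + j924·0.004) = 1 + j3.696 → |·| ≈ 3.8289, ∠ ≈ 74.86°
|T| = 1 · 36.974 · 9.294 / (18.507 · 3.8289) ≈ 4.8494
Gain = 20 log₁₀(4.8494) ≈ 13.71 dB
∠T = (88.45° + 83.82°) − (86.90° + 74.86°) = 10.51°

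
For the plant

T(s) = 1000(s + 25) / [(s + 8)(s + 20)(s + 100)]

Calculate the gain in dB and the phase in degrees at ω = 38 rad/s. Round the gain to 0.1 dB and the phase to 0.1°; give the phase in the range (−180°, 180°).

At s = jω = j38:
zero (s+25): 25 + j38 → |·| = √(25²+38²) = √2069 ≈ 45.486, ∠ = arctan(38/25) ≈ 56.66°
pole (s+8): 8 + j38 → |·| = √(8²+38²) = √1508 ≈ 38.833, ∠ = arctan(38/8) ≈ 78.11°
pole (s+20): 20 + j38 → |·| = √(20²+38²) = √1844 ≈ 42.942, ∠ = arctan(38/20) ≈ 62.24°
pole (s+100): 100 + j38 → |·| = √(100²+38²) = √11444 ≈ 106.98, ∠ = arctan(38/100) ≈ 20.81°
|T| = 1000 · 45.486 / 1.784e+05 ≈ 0.25497
Gain = 20 log₁₀(0.25497) ≈ -11.87 dB
∠T = 56.66° − 161.16° = -104.50°

-11.9 dB, -104.5°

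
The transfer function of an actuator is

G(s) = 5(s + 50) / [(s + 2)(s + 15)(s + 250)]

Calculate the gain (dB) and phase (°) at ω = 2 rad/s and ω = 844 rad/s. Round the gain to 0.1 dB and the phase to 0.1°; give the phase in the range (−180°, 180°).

ω = 2: -32.6 dB, -50.8°; ω = 844: -103.4 dB, -165.7°

At s = jω = j2:
zero (s+50): 50 + j2 → |·| = √(50²+2²) = √2504 ≈ 50.04, ∠ = arctan(2/50) ≈ 2.29°
pole (s+2): 2 + j2 → |·| = √(2²+2²) = √8 ≈ 2.8284, ∠ = arctan(2/2) ≈ 45.00°
pole (s+15): 15 + j2 → |·| = √(15²+2²) = √229 ≈ 15.133, ∠ = arctan(2/15) ≈ 7.59°
pole (s+250): 250 + j2 → |·| = √(250²+2²) = √62504 ≈ 250.01, ∠ = arctan(2/250) ≈ 0.46°
|G| = 5 · 50.04 / 10701 ≈ 0.023381
Gain = 20 log₁₀(0.023381) ≈ -32.62 dB
∠G = 2.29° − 53.05° = -50.76°

At s = jω = j844:
zero (s+50): 50 + j844 → |·| = √(50²+844²) = √714836 ≈ 845.48, ∠ = arctan(844/50) ≈ 86.61°
pole (s+2): 2 + j844 → |·| = √(2²+844²) = √712340 ≈ 844, ∠ = arctan(844/2) ≈ 89.86°
pole (s+15): 15 + j844 → |·| = √(15²+844²) = √712561 ≈ 844.13, ∠ = arctan(844/15) ≈ 88.98°
pole (s+250): 250 + j844 → |·| = √(250²+844²) = √774836 ≈ 880.25, ∠ = arctan(844/250) ≈ 73.50°
|G| = 5 · 845.48 / 6.2713e+08 ≈ 6.7409e-06
Gain = 20 log₁₀(6.7409e-06) ≈ -103.43 dB
∠G = 86.61° − 252.34° = -165.73°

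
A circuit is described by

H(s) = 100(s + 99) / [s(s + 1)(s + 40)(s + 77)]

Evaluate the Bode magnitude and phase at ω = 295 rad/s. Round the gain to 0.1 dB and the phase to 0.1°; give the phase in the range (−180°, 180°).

-108.1 dB, 94.0°

At s = jω = j295:
zero (s+99): 99 + j295 → |·| = √(99²+295²) = √96826 ≈ 311.17, ∠ = arctan(295/99) ≈ 71.45°
pole (s+1): 1 + j295 → |·| = √(1²+295²) = √87026 ≈ 295, ∠ = arctan(295/1) ≈ 89.81°
pole (s+40): 40 + j295 → |·| = √(40²+295²) = √88625 ≈ 297.7, ∠ = arctan(295/40) ≈ 82.28°
pole (s+77): 77 + j295 → |·| = √(77²+295²) = √92954 ≈ 304.88, ∠ = arctan(295/77) ≈ 75.37°
pole at origin: |s| = 295, ∠ = 90.00° (in denominator)
|H| = 100 · 311.17 / 7.8986e+09 ≈ 3.9396e-06
Gain = 20 log₁₀(3.9396e-06) ≈ -108.09 dB
∠H = 71.45° − 337.46° = -266.01° ≡ 93.99° (principal value)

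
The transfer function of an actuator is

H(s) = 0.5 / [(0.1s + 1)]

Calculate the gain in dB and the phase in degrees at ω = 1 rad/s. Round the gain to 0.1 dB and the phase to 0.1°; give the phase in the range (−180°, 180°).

At ω = 1 rad/s:
pole (1 + j1·0.1) = 1 + j0.1 → |·| ≈ 1.005, ∠ ≈ 5.71°
|H| = 0.5 · 1 / (1.005) ≈ 0.49751
Gain = 20 log₁₀(0.49751) ≈ -6.06 dB
∠H = (0°) − (5.71°) = -5.71°

-6.1 dB, -5.7°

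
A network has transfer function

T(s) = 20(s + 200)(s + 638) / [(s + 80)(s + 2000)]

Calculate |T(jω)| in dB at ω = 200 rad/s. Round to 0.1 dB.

18.8 dB

At s = jω = j200:
zero (s+200): 200 + j200 → |·| = √(200²+200²) = √80000 ≈ 282.84, ∠ = arctan(200/200) ≈ 45.00°
zero (s+638): 638 + j200 → |·| = √(638²+200²) = √447044 ≈ 668.61, ∠ = arctan(200/638) ≈ 17.41°
pole (s+80): 80 + j200 → |·| = √(80²+200²) = √46400 ≈ 215.41, ∠ = arctan(200/80) ≈ 68.20°
pole (s+2000): 2000 + j200 → |·| = √(2000²+200²) = √4040000 ≈ 2010, ∠ = arctan(200/2000) ≈ 5.71°
|T| = 20 · 1.8911e+05 / 4.3297e+05 ≈ 8.7355
Gain = 20 log₁₀(8.7355) ≈ 18.83 dB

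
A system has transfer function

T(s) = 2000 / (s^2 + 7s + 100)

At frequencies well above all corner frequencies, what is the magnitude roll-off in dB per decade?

-40 dB/decade

Each pole contributes −20 dB/decade at high frequency; each zero contributes +20 dB/decade.
Net: 0 zero(s) − 2 pole(s) → -40 dB/decade.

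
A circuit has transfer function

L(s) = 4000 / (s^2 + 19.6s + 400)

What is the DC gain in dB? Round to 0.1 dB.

20.0 dB

L(0) = 4000 / 400 = 10
20 log₁₀(10) ≈ 20.00 dB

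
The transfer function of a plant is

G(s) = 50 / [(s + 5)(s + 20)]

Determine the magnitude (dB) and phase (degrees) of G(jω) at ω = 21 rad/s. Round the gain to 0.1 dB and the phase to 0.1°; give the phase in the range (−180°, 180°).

At s = jω = j21:
pole (s+5): 5 + j21 → |·| = √(5²+21²) = √466 ≈ 21.587, ∠ = arctan(21/5) ≈ 76.61°
pole (s+20): 20 + j21 → |·| = √(20²+21²) = √841 ≈ 29, ∠ = arctan(21/20) ≈ 46.40°
|G| = 50 / 626.02 ≈ 0.07987
Gain = 20 log₁₀(0.07987) ≈ -21.95 dB
∠G = 0.00° − 123.01° = -123.01°

-22.0 dB, -123.0°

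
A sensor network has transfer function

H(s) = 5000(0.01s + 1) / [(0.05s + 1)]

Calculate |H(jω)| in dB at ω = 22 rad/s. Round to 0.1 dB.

At ω = 22 rad/s:
zero (1 + j22·0.01) = 1 + j0.22 → |·| ≈ 1.0239, ∠ ≈ 12.41°
pole (1 + j22·0.05) = 1 + j1.1 → |·| ≈ 1.4866, ∠ ≈ 47.73°
|H| = 5000 · 1.0239 / (1.4866) ≈ 3443.8
Gain = 20 log₁₀(3443.8) ≈ 70.74 dB

70.7 dB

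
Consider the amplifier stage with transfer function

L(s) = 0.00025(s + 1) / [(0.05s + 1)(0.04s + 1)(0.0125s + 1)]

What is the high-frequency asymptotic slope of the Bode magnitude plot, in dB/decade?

Each pole contributes −20 dB/decade at high frequency; each zero contributes +20 dB/decade.
Net: 1 zero(s) − 3 pole(s) → -40 dB/decade.

-40 dB/decade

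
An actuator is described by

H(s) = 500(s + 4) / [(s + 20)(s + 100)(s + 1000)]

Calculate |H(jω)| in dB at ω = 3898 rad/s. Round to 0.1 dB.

-89.9 dB

At s = jω = j3898:
zero (s+4): 4 + j3898 → |·| = √(4²+3898²) = √15194420 ≈ 3898, ∠ = arctan(3898/4) ≈ 89.94°
pole (s+20): 20 + j3898 → |·| = √(20²+3898²) = √15194804 ≈ 3898.1, ∠ = arctan(3898/20) ≈ 89.71°
pole (s+100): 100 + j3898 → |·| = √(100²+3898²) = √15204404 ≈ 3899.3, ∠ = arctan(3898/100) ≈ 88.53°
pole (s+1000): 1000 + j3898 → |·| = √(1000²+3898²) = √16194404 ≈ 4024.2, ∠ = arctan(3898/1000) ≈ 75.61°
|H| = 500 · 3898 / 6.1167e+10 ≈ 3.1864e-05
Gain = 20 log₁₀(3.1864e-05) ≈ -89.93 dB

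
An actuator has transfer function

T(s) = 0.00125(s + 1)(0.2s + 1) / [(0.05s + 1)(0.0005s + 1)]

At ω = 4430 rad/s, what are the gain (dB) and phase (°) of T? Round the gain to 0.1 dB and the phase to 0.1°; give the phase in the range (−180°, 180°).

At ω = 4430 rad/s:
zero (1 + j4430·1) = 1 + j4430 → |·| ≈ 4430, ∠ ≈ 89.99°
zero (1 + j4430·0.2) = 1 + j886 → |·| ≈ 886, ∠ ≈ 89.94°
pole (1 + j4430·0.05) = 1 + j221.5 → |·| ≈ 221.5, ∠ ≈ 89.74°
pole (1 + j4430·0.0005) = 1 + j2.215 → |·| ≈ 2.4303, ∠ ≈ 65.70°
|T| = 0.00125 · 4430 · 886 / (221.5 · 2.4303) ≈ 9.1141
Gain = 20 log₁₀(9.1141) ≈ 19.19 dB
∠T = (89.99° + 89.94°) − (89.74° + 65.70°) = 24.49°

19.2 dB, 24.5°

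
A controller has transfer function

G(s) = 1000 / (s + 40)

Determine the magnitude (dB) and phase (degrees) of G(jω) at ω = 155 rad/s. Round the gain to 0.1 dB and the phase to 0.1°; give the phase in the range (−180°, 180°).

Substitute s = j155:
Numerator: 1000 = 1000 + j0
Denominator: (j155) + 40 = 40 + j155
|N| = √(1000² + 0²) ≈ 1000, ∠N ≈ 0.00°
|D| = √(40² + 155²) ≈ 160.08, ∠D ≈ 75.53°
|G| = 1000 / 160.08 ≈ 6.2469
Gain = 20 log₁₀(6.2469) ≈ 15.91 dB
∠G = 0.00° − 75.53° = -75.53°

15.9 dB, -75.5°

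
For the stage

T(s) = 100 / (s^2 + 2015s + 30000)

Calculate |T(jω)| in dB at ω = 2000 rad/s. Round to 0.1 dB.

Substitute s = j2000:
Numerator: 100 = 100 + j0
Denominator: (j2000)^2 + 2015(j2000) + 30000 = -3970000 + j4030000
|N| = √(100² + 0²) ≈ 100, ∠N ≈ 0.00°
|D| = √(3970000² + 4030000²) ≈ 5.657e+06, ∠D ≈ 134.57°
|T| = 100 / 5.657e+06 ≈ 1.7677e-05
Gain = 20 log₁₀(1.7677e-05) ≈ -95.05 dB

-95.1 dB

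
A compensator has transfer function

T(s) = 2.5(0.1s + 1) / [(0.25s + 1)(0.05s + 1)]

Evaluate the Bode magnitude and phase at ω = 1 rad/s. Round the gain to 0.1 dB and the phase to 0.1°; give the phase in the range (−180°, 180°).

7.7 dB, -11.2°

At ω = 1 rad/s:
zero (1 + j1·0.1) = 1 + j0.1 → |·| ≈ 1.005, ∠ ≈ 5.71°
pole (1 + j1·0.25) = 1 + j0.25 → |·| ≈ 1.0308, ∠ ≈ 14.04°
pole (1 + j1·0.05) = 1 + j0.05 → |·| ≈ 1.0012, ∠ ≈ 2.86°
|T| = 2.5 · 1.005 / (1.0308 · 1.0012) ≈ 2.4345
Gain = 20 log₁₀(2.4345) ≈ 7.73 dB
∠T = (5.71°) − (14.04° + 2.86°) = -11.19°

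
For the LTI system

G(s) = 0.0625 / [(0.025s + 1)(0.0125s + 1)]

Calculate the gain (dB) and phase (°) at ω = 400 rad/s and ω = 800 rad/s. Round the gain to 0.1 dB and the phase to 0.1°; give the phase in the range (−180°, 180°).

ω = 400: -58.3 dB, -163.0°; ω = 800: -70.2 dB, -171.4°

At ω = 400 rad/s:
pole (1 + j400·0.025) = 1 + j10 → |·| ≈ 10.05, ∠ ≈ 84.29°
pole (1 + j400·0.0125) = 1 + j5 → |·| ≈ 5.099, ∠ ≈ 78.69°
|G| = 0.0625 · 1 / (10.05 · 5.099) ≈ 0.0012196
Gain = 20 log₁₀(0.0012196) ≈ -58.28 dB
∠G = (0°) − (84.29° + 78.69°) = -162.98°

At ω = 800 rad/s:
pole (1 + j800·0.025) = 1 + j20 → |·| ≈ 20.025, ∠ ≈ 87.14°
pole (1 + j800·0.0125) = 1 + j10 → |·| ≈ 10.05, ∠ ≈ 84.29°
|G| = 0.0625 · 1 / (20.025 · 10.05) ≈ 0.00031056
Gain = 20 log₁₀(0.00031056) ≈ -70.16 dB
∠G = (0°) − (87.14° + 84.29°) = -171.43°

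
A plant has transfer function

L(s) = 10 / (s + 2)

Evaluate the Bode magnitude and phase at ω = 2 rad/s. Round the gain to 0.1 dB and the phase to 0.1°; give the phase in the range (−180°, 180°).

11.0 dB, -45.0°

At s = jω = j2:
pole (s+2): 2 + j2 → |·| = √(2²+2²) = √8 ≈ 2.8284, ∠ = arctan(2/2) ≈ 45.00°
|L| = 10 / 2.8284 ≈ 3.5356
Gain = 20 log₁₀(3.5356) ≈ 10.97 dB
∠L = 0.00° − 45.00° = -45.00°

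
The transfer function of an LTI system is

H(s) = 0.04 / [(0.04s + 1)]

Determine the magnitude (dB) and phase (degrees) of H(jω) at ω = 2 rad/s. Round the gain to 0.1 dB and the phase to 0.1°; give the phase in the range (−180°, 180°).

At ω = 2 rad/s:
pole (1 + j2·0.04) = 1 + j0.08 → |·| ≈ 1.0032, ∠ ≈ 4.57°
|H| = 0.04 · 1 / (1.0032) ≈ 0.039872
Gain = 20 log₁₀(0.039872) ≈ -27.99 dB
∠H = (0°) − (4.57°) = -4.57°

-28.0 dB, -4.6°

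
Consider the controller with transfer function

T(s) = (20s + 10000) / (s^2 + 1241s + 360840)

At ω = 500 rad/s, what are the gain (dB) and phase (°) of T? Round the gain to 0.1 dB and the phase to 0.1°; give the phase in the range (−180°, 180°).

Substitute s = j500:
Numerator: 20(j500) + 10000 = 10000 + j10000
Denominator: (j500)^2 + 1241(j500) + 360840 = 110840 + j620500
|N| = √(10000² + 10000²) ≈ 14142, ∠N ≈ 45.00°
|D| = √(110840² + 620500²) ≈ 6.3032e+05, ∠D ≈ 79.87°
|T| = 14142 / 6.3032e+05 ≈ 0.022436
Gain = 20 log₁₀(0.022436) ≈ -32.98 dB
∠T = 45.00° − 79.87° = -34.87°

-33.0 dB, -34.9°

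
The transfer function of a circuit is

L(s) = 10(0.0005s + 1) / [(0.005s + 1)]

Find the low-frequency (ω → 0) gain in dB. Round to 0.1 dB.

L(0) = 10 · 1 / 1 = 10
20 log₁₀(10) ≈ 20.00 dB

20.0 dB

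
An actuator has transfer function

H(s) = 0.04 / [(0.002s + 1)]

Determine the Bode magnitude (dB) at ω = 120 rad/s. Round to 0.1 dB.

-28.2 dB

At ω = 120 rad/s:
pole (1 + j120·0.002) = 1 + j0.24 → |·| ≈ 1.0284, ∠ ≈ 13.50°
|H| = 0.04 · 1 / (1.0284) ≈ 0.038895
Gain = 20 log₁₀(0.038895) ≈ -28.20 dB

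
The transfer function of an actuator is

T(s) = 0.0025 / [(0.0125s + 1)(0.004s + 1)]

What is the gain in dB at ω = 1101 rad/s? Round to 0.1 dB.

-87.9 dB

At ω = 1101 rad/s:
pole (1 + j1101·0.0125) = 1 + j13.7625 → |·| ≈ 13.799, ∠ ≈ 85.84°
pole (1 + j1101·0.004) = 1 + j4.404 → |·| ≈ 4.5161, ∠ ≈ 77.21°
|T| = 0.0025 · 1 / (13.799 · 4.5161) ≈ 4.0117e-05
Gain = 20 log₁₀(4.0117e-05) ≈ -87.93 dB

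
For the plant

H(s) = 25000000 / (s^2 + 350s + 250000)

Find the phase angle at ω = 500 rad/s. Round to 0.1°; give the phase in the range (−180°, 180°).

-90.0°

At s = jω = j500:
quadratic: (j500)² + 350·j500 + 250000 = 0 + j175000 → |·| ≈ 1.75e+05, ∠ ≈ 90.00°
∠H = 0.00° − 90.00° = -90.00°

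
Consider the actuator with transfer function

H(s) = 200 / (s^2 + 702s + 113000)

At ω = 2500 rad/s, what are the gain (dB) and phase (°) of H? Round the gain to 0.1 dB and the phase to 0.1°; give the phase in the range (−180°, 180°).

Substitute s = j2500:
Numerator: 200 = 200 + j0
Denominator: (j2500)^2 + 702(j2500) + 113000 = -6137000 + j1755000
|N| = √(200² + 0²) ≈ 200, ∠N ≈ 0.00°
|D| = √(6137000² + 1755000²) ≈ 6.383e+06, ∠D ≈ 164.04°
|H| = 200 / 6.383e+06 ≈ 3.1333e-05
Gain = 20 log₁₀(3.1333e-05) ≈ -90.08 dB
∠H = 0.00° − 164.04° = -164.04°

-90.1 dB, -164.0°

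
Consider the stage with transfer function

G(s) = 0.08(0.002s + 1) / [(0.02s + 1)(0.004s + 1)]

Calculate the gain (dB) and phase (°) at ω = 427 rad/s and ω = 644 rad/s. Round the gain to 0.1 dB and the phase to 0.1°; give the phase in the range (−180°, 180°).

ω = 427: -44.2 dB, -102.5°; ω = 644: -48.7 dB, -102.2°

At ω = 427 rad/s:
zero (1 + j427·0.002) = 1 + j0.854 → |·| ≈ 1.315, ∠ ≈ 40.50°
pole (1 + j427·0.02) = 1 + j8.54 → |·| ≈ 8.5983, ∠ ≈ 83.32°
pole (1 + j427·0.004) = 1 + j1.708 → |·| ≈ 1.9792, ∠ ≈ 59.65°
|G| = 0.08 · 1.315 / (8.5983 · 1.9792) ≈ 0.0061818
Gain = 20 log₁₀(0.0061818) ≈ -44.18 dB
∠G = (40.50°) − (83.32° + 59.65°) = -102.47°

At ω = 644 rad/s:
zero (1 + j644·0.002) = 1 + j1.288 → |·| ≈ 1.6306, ∠ ≈ 52.17°
pole (1 + j644·0.02) = 1 + j12.88 → |·| ≈ 12.919, ∠ ≈ 85.56°
pole (1 + j644·0.004) = 1 + j2.576 → |·| ≈ 2.7633, ∠ ≈ 68.78°
|G| = 0.08 · 1.6306 / (12.919 · 2.7633) ≈ 0.0036541
Gain = 20 log₁₀(0.0036541) ≈ -48.74 dB
∠G = (52.17°) − (85.56° + 68.78°) = -102.17°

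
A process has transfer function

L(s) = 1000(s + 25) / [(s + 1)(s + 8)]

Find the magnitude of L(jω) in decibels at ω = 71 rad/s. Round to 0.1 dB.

At s = jω = j71:
zero (s+25): 25 + j71 → |·| = √(25²+71²) = √5666 ≈ 75.273, ∠ = arctan(71/25) ≈ 70.60°
pole (s+1): 1 + j71 → |·| = √(1²+71²) = √5042 ≈ 71.007, ∠ = arctan(71/1) ≈ 89.19°
pole (s+8): 8 + j71 → |·| = √(8²+71²) = √5105 ≈ 71.449, ∠ = arctan(71/8) ≈ 83.57°
|L| = 1000 · 75.273 / 5073.4 ≈ 14.837
Gain = 20 log₁₀(14.837) ≈ 23.43 dB

23.4 dB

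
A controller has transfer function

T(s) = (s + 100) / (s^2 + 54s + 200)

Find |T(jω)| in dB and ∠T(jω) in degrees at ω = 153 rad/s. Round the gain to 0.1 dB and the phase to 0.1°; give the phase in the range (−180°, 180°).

Substitute s = j153:
Numerator: (j153) + 100 = 100 + j153
Denominator: (j153)^2 + 54(j153) + 200 = -23209 + j8262
|N| = √(100² + 153²) ≈ 182.78, ∠N ≈ 56.83°
|D| = √(23209² + 8262²) ≈ 24636, ∠D ≈ 160.41°
|T| = 182.78 / 24636 ≈ 0.0074192
Gain = 20 log₁₀(0.0074192) ≈ -42.59 dB
∠T = 56.83° − 160.41° = -103.58°

-42.6 dB, -103.6°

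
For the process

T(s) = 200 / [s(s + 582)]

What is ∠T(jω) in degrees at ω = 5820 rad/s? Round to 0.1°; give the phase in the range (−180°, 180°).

-174.3°

At s = jω = j5820:
pole (s+582): 582 + j5820 → |·| = √(582²+5820²) = √34211124 ≈ 5849, ∠ = arctan(5820/582) ≈ 84.29°
pole at origin: |s| = 5820, ∠ = 90.00° (in denominator)
∠T = 0.00° − 174.29° = -174.29°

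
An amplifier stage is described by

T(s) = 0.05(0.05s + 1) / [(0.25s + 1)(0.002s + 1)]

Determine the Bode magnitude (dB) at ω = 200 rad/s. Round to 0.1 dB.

-40.6 dB

At ω = 200 rad/s:
zero (1 + j200·0.05) = 1 + j10 → |·| ≈ 10.05, ∠ ≈ 84.29°
pole (1 + j200·0.25) = 1 + j50 → |·| ≈ 50.01, ∠ ≈ 88.85°
pole (1 + j200·0.002) = 1 + j0.4 → |·| ≈ 1.077, ∠ ≈ 21.80°
|T| = 0.05 · 10.05 / (50.01 · 1.077) ≈ 0.0093296
Gain = 20 log₁₀(0.0093296) ≈ -40.60 dB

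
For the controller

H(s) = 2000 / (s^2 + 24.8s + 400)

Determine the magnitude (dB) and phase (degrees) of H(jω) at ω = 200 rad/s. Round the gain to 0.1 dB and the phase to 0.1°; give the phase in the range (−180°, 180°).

-26.0 dB, -172.9°

At s = jω = j200:
quadratic: (j200)² + 24.8·j200 + 400 = -39600 + j4960 → |·| ≈ 39909, ∠ ≈ 172.86°
|H| = 2000 / 39909 ≈ 0.050114
Gain = 20 log₁₀(0.050114) ≈ -26.00 dB
∠H = 0.00° − 172.86° = -172.86°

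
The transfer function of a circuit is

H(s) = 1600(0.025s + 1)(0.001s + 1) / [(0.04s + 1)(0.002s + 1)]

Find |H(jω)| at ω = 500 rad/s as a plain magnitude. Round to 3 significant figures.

792

At ω = 500 rad/s:
zero (1 + j500·0.025) = 1 + j12.5 → |·| ≈ 12.54, ∠ ≈ 85.43°
zero (1 + j500·0.001) = 1 + j0.5 → |·| ≈ 1.118, ∠ ≈ 26.57°
pole (1 + j500·0.04) = 1 + j20 → |·| ≈ 20.025, ∠ ≈ 87.14°
pole (1 + j500·0.002) = 1 + j1 → |·| ≈ 1.4142, ∠ ≈ 45.00°
|H| = 1600 · 12.54 · 1.118 / (20.025 · 1.4142) ≈ 792.09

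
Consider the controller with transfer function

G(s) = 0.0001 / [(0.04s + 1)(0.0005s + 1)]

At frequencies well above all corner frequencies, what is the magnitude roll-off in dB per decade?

Each pole contributes −20 dB/decade at high frequency; each zero contributes +20 dB/decade.
Net: 0 zero(s) − 2 pole(s) → -40 dB/decade.

-40 dB/decade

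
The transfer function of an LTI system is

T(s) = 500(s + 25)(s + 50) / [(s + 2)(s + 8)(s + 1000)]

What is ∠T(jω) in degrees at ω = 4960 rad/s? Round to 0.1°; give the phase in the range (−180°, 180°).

-79.4°

At s = jω = j4960:
zero (s+25): 25 + j4960 → |·| = √(25²+4960²) = √24602225 ≈ 4960.1, ∠ = arctan(4960/25) ≈ 89.71°
zero (s+50): 50 + j4960 → |·| = √(50²+4960²) = √24604100 ≈ 4960.3, ∠ = arctan(4960/50) ≈ 89.42°
pole (s+2): 2 + j4960 → |·| = √(2²+4960²) = √24601604 ≈ 4960, ∠ = arctan(4960/2) ≈ 89.98°
pole (s+8): 8 + j4960 → |·| = √(8²+4960²) = √24601664 ≈ 4960, ∠ = arctan(4960/8) ≈ 89.91°
pole (s+1000): 1000 + j4960 → |·| = √(1000²+4960²) = √25601600 ≈ 5059.8, ∠ = arctan(4960/1000) ≈ 78.60°
∠T = 179.13° − 258.49° = -79.36°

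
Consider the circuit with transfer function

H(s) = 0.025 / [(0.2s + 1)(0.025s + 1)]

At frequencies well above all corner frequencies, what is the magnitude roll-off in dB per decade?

Each pole contributes −20 dB/decade at high frequency; each zero contributes +20 dB/decade.
Net: 0 zero(s) − 2 pole(s) → -40 dB/decade.

-40 dB/decade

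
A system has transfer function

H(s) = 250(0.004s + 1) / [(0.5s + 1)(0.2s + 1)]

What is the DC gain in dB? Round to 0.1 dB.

H(0) = 250 · 1 / 1 = 250
20 log₁₀(250) ≈ 47.96 dB

48.0 dB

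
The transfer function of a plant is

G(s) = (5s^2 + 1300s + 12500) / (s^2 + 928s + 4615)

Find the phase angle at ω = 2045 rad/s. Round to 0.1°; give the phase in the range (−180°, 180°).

Substitute s = j2045:
Numerator: 5(j2045)^2 + 1300(j2045) + 12500 = -20897625 + j2658500
Denominator: (j2045)^2 + 928(j2045) + 4615 = -4177410 + j1897760
|N| = √(20897625² + 2658500²) ≈ 2.1066e+07, ∠N ≈ 172.75°
|D| = √(4177410² + 1897760²) ≈ 4.5883e+06, ∠D ≈ 155.57°
∠G = 172.75° − 155.57° = 17.18°

17.2°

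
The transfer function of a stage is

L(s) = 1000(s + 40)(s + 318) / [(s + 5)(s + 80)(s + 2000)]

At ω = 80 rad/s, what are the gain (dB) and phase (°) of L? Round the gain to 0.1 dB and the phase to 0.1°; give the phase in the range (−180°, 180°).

4.2 dB, -56.2°

At s = jω = j80:
zero (s+40): 40 + j80 → |·| = √(40²+80²) = √8000 ≈ 89.443, ∠ = arctan(80/40) ≈ 63.43°
zero (s+318): 318 + j80 → |·| = √(318²+80²) = √107524 ≈ 327.91, ∠ = arctan(80/318) ≈ 14.12°
pole (s+5): 5 + j80 → |·| = √(5²+80²) = √6425 ≈ 80.156, ∠ = arctan(80/5) ≈ 86.42°
pole (s+80): 80 + j80 → |·| = √(80²+80²) = √12800 ≈ 113.14, ∠ = arctan(80/80) ≈ 45.00°
pole (s+2000): 2000 + j80 → |·| = √(2000²+80²) = √4006400 ≈ 2001.6, ∠ = arctan(80/2000) ≈ 2.29°
|L| = 1000 · 29329 / 1.8152e+07 ≈ 1.6157
Gain = 20 log₁₀(1.6157) ≈ 4.17 dB
∠L = 77.55° − 133.71° = -56.16°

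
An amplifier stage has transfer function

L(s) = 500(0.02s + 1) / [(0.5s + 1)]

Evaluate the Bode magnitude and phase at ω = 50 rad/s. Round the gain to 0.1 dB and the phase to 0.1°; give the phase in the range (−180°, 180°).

29.0 dB, -42.7°

At ω = 50 rad/s:
zero (1 + j50·0.02) = 1 + j1 → |·| ≈ 1.4142, ∠ ≈ 45.00°
pole (1 + j50·0.5) = 1 + j25 → |·| ≈ 25.02, ∠ ≈ 87.71°
|L| = 500 · 1.4142 / (25.02) ≈ 28.261
Gain = 20 log₁₀(28.261) ≈ 29.02 dB
∠L = (45.00°) − (87.71°) = -42.71°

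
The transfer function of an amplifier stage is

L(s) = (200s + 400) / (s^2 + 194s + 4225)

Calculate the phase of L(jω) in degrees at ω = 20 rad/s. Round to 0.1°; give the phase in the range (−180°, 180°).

Substitute s = j20:
Numerator: 200(j20) + 400 = 400 + j4000
Denominator: (j20)^2 + 194(j20) + 4225 = 3825 + j3880
|N| = √(400² + 4000²) ≈ 4020, ∠N ≈ 84.29°
|D| = √(3825² + 3880²) ≈ 5448.4, ∠D ≈ 45.41°
∠L = 84.29° − 45.41° = 38.88°

38.9°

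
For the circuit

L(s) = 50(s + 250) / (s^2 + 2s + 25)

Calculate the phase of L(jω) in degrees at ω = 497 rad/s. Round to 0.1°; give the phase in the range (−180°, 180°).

-116.5°

At s = jω = j497:
zero (s+250): 250 + j497 → |·| = √(250²+497²) = √309509 ≈ 556.34, ∠ = arctan(497/250) ≈ 63.30°
quadratic: (j497)² + 2·j497 + 25 = -246984 + j994 → |·| ≈ 2.4699e+05, ∠ ≈ 179.77°
∠L = 63.30° − 179.77° = -116.47°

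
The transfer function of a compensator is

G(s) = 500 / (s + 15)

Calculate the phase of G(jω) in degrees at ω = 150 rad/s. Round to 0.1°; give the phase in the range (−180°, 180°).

-84.3°

At s = jω = j150:
pole (s+15): 15 + j150 → |·| = √(15²+150²) = √22725 ≈ 150.75, ∠ = arctan(150/15) ≈ 84.29°
∠G = 0.00° − 84.29° = -84.29°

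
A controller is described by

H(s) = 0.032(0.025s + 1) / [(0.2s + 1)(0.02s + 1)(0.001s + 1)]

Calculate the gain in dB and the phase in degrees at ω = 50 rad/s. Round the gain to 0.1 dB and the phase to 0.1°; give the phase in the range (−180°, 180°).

-48.9 dB, -80.8°

At ω = 50 rad/s:
zero (1 + j50·0.025) = 1 + j1.25 → |·| ≈ 1.6008, ∠ ≈ 51.34°
pole (1 + j50·0.2) = 1 + j10 → |·| ≈ 10.05, ∠ ≈ 84.29°
pole (1 + j50·0.02) = 1 + j1 → |·| ≈ 1.4142, ∠ ≈ 45.00°
pole (1 + j50·0.001) = 1 + j0.05 → |·| ≈ 1.0012, ∠ ≈ 2.86°
|H| = 0.032 · 1.6008 / (10.05 · 1.4142 · 1.0012) ≈ 0.0035999
Gain = 20 log₁₀(0.0035999) ≈ -48.87 dB
∠H = (51.34°) − (84.29° + 45.00° + 2.86°) = -80.81°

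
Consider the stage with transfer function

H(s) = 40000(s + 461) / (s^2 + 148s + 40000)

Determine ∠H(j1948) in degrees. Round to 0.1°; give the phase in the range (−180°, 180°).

-98.9°

At s = jω = j1948:
zero (s+461): 461 + j1948 → |·| = √(461²+1948²) = √4007225 ≈ 2001.8, ∠ = arctan(1948/461) ≈ 76.69°
quadratic: (j1948)² + 148·j1948 + 40000 = -3754704 + j288304 → |·| ≈ 3.7658e+06, ∠ ≈ 175.61°
∠H = 76.69° − 175.61° = -98.92°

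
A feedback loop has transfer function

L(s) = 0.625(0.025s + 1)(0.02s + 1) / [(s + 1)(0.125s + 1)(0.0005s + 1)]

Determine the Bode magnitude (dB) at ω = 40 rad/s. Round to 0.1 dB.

At ω = 40 rad/s:
zero (1 + j40·0.025) = 1 + j1 → |·| ≈ 1.4142, ∠ ≈ 45.00°
zero (1 + j40·0.02) = 1 + j0.8 → |·| ≈ 1.2806, ∠ ≈ 38.66°
pole (1 + j40·1) = 1 + j40 → |·| ≈ 40.012, ∠ ≈ 88.57°
pole (1 + j40·0.125) = 1 + j5 → |·| ≈ 5.099, ∠ ≈ 78.69°
pole (1 + j40·0.0005) = 1 + j0.02 → |·| ≈ 1.0002, ∠ ≈ 1.15°
|L| = 0.625 · 1.4142 · 1.2806 / (40.012 · 5.099 · 1.0002) ≈ 0.0055468
Gain = 20 log₁₀(0.0055468) ≈ -45.12 dB

-45.1 dB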